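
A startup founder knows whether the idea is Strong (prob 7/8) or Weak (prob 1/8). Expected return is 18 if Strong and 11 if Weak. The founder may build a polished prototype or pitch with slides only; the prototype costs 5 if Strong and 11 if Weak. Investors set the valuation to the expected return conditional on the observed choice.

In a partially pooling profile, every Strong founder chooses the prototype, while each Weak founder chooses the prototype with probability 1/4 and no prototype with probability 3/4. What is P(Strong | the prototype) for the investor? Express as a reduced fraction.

P(the prototype) = (7/8)·1 + (1/8)·(1/4) = 29/32.
By Bayes' rule, P(Strong | the prototype) = (7/8) / (29/32) = 28/29.

28/29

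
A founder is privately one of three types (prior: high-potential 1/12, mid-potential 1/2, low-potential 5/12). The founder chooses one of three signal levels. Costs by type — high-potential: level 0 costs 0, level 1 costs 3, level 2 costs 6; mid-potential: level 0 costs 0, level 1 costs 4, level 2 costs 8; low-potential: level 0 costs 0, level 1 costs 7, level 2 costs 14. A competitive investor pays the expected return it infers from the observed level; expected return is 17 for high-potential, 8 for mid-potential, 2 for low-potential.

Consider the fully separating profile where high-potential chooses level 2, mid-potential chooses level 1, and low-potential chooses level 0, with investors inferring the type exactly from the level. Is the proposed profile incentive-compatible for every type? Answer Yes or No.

No

Separating valuations: level 2 → 17, level 1 → 8, level 0 → 2.
high-potential (assigned level 2): level 0: 2 − 0 = 2; level 1: 8 − 3 = 5; level 2: 17 − 6 = 11. high-potential stays.
mid-potential (assigned level 1): level 0: 2 − 0 = 2; level 1: 8 − 4 = 4; level 2: 17 − 8 = 9. mid-potential prefers level 2.
low-potential (assigned level 0): level 0: 2 − 0 = 2; level 1: 8 − 7 = 1; level 2: 17 − 14 = 3. low-potential prefers level 2.
At least one type deviates; the separating profile fails.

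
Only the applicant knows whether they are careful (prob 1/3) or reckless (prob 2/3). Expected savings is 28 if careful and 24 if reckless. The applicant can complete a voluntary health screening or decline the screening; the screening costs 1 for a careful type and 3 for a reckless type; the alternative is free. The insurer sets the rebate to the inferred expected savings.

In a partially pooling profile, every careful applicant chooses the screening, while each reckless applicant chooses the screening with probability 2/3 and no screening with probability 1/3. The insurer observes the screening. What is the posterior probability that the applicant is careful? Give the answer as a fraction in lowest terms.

3/7

P(the screening) = (1/3)·1 + (2/3)·(2/3) = 7/9.
By Bayes' rule, P(careful | the screening) = (1/3) / (7/9) = 3/7.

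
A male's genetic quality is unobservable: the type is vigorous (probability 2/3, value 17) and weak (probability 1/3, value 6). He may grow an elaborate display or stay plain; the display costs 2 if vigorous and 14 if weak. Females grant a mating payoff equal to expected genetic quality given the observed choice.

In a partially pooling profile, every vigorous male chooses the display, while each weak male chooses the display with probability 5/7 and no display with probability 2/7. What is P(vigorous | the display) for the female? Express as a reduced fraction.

P(the display) = (2/3)·1 + (1/3)·(5/7) = 19/21.
By Bayes' rule, P(vigorous | the display) = (2/3) / (19/21) = 14/19.

14/19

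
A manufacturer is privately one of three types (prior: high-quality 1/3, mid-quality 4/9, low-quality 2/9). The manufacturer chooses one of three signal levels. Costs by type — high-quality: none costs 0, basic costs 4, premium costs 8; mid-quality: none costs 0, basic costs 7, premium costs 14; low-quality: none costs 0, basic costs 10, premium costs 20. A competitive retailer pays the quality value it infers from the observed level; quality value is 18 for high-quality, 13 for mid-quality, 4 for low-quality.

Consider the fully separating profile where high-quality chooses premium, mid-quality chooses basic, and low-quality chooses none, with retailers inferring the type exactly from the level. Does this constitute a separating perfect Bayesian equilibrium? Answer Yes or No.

Yes

Separating prices: premium → 18, basic → 13, none → 4.
high-quality (assigned premium): none: 4 − 0 = 4; basic: 13 − 4 = 9; premium: 18 − 8 = 10. high-quality stays.
mid-quality (assigned basic): none: 4 − 0 = 4; basic: 13 − 7 = 6; premium: 18 − 14 = 4. mid-quality stays.
low-quality (assigned none): none: 4 − 0 = 4; basic: 13 − 10 = 3; premium: 18 − 20 = -2. low-quality stays.
Every type prefers its assigned level; separation holds.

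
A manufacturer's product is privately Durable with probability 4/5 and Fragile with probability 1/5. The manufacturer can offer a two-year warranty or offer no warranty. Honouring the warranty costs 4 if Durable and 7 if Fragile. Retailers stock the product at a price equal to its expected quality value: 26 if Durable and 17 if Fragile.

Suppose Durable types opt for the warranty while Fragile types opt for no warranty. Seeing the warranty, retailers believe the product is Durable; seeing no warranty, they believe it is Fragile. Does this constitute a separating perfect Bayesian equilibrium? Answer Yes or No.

Under these beliefs, the warranty earns price 26 and no warranty earns price 17.
Durable: the warranty nets 26 − 4 = 22; no warranty nets 17. Durable prefers the warranty.
Fragile: the warranty nets 26 − 7 = 19; no warranty nets 17. Fragile would deviate to the warranty.
Fragile has a profitable deviation, so the profile is not an equilibrium.

No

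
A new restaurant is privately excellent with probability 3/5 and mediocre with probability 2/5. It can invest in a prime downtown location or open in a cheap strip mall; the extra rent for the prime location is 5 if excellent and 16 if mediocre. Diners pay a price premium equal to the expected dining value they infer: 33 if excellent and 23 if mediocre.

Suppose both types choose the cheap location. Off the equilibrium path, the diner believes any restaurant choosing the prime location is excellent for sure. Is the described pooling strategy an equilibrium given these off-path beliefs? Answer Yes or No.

Yes

On path, the diner holds the prior and pays 3/5·33 + 2/5·23 = 29. Off path (the prime location), believing excellent, it pays 33.
excellent: the cheap location nets 29; the prime location nets 33 − 5 = 28. excellent stays.
mediocre: the cheap location nets 29; the prime location nets 33 − 16 = 17. mediocre stays.
No type deviates, so pooling is sustained.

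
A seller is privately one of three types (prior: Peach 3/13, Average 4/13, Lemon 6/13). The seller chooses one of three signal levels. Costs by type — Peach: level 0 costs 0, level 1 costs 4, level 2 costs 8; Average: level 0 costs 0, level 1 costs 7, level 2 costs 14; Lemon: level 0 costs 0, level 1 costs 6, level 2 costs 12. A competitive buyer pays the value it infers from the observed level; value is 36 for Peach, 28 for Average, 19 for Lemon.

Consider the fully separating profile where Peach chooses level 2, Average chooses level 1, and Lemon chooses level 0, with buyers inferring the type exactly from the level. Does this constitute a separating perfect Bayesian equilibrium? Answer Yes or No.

Separating prices: level 2 → 36, level 1 → 28, level 0 → 19.
Peach (assigned level 2): level 0: 19 − 0 = 19; level 1: 28 − 4 = 24; level 2: 36 − 8 = 28. Peach stays.
Average (assigned level 1): level 0: 19 − 0 = 19; level 1: 28 − 7 = 21; level 2: 36 − 14 = 22. Average prefers level 2.
Lemon (assigned level 0): level 0: 19 − 0 = 19; level 1: 28 − 6 = 22; level 2: 36 − 12 = 24. Lemon prefers level 2.
At least one type deviates; the separating profile fails.

No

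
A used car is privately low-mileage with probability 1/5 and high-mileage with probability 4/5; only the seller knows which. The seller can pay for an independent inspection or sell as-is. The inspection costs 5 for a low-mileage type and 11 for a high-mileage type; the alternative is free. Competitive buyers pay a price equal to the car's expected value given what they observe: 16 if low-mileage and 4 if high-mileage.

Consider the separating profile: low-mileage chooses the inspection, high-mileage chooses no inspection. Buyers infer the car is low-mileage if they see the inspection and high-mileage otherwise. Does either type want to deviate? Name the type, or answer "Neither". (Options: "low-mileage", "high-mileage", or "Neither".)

The inspection pays 16; no inspection pays 4.
low-mileage: assigned the inspection, nets 16 − 5 = 11; deviating to no inspection nets 4.
high-mileage: assigned no inspection, nets 4; deviating to the inspection nets 16 − 11 = 5.
The high-mileage type gains 1 by deviating.

high-mileage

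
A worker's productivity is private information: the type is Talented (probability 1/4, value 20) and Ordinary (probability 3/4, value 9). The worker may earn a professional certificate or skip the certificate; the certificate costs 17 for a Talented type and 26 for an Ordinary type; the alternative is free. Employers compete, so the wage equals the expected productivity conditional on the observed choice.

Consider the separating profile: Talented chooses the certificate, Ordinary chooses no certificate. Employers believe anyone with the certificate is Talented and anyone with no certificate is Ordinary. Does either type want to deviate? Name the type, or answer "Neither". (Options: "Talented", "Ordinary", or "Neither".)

The certificate pays 20; no certificate pays 9.
Talented: assigned the certificate, nets 20 − 17 = 3; deviating to no certificate nets 9.
Ordinary: assigned no certificate, nets 9; deviating to the certificate nets 20 − 26 = -6.
The Talented type gains 6 by deviating.

Talented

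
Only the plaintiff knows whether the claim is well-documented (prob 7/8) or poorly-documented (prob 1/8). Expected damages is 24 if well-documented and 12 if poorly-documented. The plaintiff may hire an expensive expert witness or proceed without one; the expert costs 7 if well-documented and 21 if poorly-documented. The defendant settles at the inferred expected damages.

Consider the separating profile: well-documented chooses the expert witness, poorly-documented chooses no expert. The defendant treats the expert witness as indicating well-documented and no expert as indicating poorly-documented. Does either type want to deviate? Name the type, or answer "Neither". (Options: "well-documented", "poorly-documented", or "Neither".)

Neither

The expert witness pays 24; no expert pays 12.
well-documented: assigned the expert witness, nets 24 − 7 = 17; deviating to no expert nets 12.
poorly-documented: assigned no expert, nets 12; deviating to the expert witness nets 24 − 21 = 3.
Both types strictly prefer their assigned action; no profitable deviation.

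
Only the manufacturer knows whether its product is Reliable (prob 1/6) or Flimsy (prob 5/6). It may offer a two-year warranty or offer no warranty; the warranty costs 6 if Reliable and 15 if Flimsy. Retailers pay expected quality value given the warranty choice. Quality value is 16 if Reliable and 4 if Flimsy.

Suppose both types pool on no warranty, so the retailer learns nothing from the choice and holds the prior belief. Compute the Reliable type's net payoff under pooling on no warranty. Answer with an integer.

Pooled price = 1/6·16 + 5/6·4 = 6.
Reliable pays no cost for no warranty, so net payoff = 6.

6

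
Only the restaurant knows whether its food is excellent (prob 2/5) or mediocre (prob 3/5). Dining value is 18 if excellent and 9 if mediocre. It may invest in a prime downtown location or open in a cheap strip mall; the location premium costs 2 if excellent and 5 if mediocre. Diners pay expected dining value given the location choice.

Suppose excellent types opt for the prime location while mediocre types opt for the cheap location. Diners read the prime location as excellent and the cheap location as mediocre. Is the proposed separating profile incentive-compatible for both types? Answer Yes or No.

Under these beliefs, the prime location earns price premium 18 and the cheap location earns price premium 9.
excellent: the prime location nets 18 − 2 = 16; the cheap location nets 9. excellent prefers the prime location.
mediocre: the prime location nets 18 − 5 = 13; the cheap location nets 9. mediocre would deviate to the prime location.
mediocre has a profitable deviation, so the profile is not an equilibrium.

No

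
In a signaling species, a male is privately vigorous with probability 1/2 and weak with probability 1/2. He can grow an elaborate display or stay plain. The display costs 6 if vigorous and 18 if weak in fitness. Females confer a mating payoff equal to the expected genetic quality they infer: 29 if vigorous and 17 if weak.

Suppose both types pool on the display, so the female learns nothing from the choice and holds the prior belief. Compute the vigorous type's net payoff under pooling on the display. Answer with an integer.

17

Pooled mating payoff = 1/2·29 + 1/2·17 = 23.
vigorous pays cost 6 for the display, so net payoff = 23 − 6 = 17.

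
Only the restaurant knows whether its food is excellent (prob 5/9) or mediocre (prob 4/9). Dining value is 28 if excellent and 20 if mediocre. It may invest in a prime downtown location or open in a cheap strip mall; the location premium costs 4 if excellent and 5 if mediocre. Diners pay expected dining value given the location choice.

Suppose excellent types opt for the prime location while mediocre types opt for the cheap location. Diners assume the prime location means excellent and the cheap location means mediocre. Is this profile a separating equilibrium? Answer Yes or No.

No

Under these beliefs, the prime location earns price premium 28 and the cheap location earns price premium 20.
excellent: the prime location nets 28 − 4 = 24; the cheap location nets 20. excellent prefers the prime location.
mediocre: the prime location nets 28 − 5 = 23; the cheap location nets 20. mediocre would deviate to the prime location.
mediocre has a profitable deviation, so the profile is not an equilibrium.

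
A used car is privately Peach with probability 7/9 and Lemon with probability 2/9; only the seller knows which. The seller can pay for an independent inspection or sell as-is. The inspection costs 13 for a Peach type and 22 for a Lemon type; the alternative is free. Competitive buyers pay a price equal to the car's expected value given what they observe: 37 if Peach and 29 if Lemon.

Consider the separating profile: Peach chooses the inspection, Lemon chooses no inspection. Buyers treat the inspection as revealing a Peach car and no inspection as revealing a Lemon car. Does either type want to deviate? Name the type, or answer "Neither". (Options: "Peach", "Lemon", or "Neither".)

Peach

The inspection pays 37; no inspection pays 29.
Peach: assigned the inspection, nets 37 − 13 = 24; deviating to no inspection nets 29.
Lemon: assigned no inspection, nets 29; deviating to the inspection nets 37 − 22 = 15.
The Peach type gains 5 by deviating.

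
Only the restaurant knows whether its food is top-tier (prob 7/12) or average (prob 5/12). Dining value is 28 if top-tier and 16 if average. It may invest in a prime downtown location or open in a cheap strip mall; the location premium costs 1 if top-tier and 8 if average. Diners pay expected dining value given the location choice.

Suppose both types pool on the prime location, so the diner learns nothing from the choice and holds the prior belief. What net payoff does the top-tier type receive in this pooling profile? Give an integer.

Pooled price premium = 7/12·28 + 5/12·16 = 23.
top-tier pays cost 1 for the prime location, so net payoff = 23 − 1 = 22.

22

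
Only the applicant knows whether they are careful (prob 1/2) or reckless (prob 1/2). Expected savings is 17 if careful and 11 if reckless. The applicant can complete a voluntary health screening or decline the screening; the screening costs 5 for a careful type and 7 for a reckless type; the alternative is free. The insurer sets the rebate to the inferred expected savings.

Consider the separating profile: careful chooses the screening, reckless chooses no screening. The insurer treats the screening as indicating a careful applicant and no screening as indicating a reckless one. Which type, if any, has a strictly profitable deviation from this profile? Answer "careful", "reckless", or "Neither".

The screening pays 17; no screening pays 11.
careful: assigned the screening, nets 17 − 5 = 12; deviating to no screening nets 11.
reckless: assigned no screening, nets 11; deviating to the screening nets 17 − 7 = 10.
Both types strictly prefer their assigned action; no profitable deviation.

Neither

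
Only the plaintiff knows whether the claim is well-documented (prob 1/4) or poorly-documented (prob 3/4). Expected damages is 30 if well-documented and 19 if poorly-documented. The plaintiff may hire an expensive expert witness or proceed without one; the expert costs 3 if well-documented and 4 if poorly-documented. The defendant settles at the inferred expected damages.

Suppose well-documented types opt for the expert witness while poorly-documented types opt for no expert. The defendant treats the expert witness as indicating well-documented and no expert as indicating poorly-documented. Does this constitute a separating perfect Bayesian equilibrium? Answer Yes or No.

No

Under these beliefs, the expert witness earns settlement 30 and no expert earns settlement 19.
well-documented: the expert witness nets 30 − 3 = 27; no expert nets 19. well-documented prefers the expert witness.
poorly-documented: the expert witness nets 30 − 4 = 26; no expert nets 19. poorly-documented would deviate to the expert witness.
poorly-documented has a profitable deviation, so the profile is not an equilibrium.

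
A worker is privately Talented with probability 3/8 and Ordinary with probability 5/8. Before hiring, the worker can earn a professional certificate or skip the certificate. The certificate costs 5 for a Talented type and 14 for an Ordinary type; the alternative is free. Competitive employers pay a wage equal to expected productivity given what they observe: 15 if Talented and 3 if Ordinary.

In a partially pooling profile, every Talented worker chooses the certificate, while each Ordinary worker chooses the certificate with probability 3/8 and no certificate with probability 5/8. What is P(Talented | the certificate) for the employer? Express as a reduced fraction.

8/13

P(the certificate) = (3/8)·1 + (5/8)·(3/8) = 39/64.
By Bayes' rule, P(Talented | the certificate) = (3/8) / (39/64) = 8/13.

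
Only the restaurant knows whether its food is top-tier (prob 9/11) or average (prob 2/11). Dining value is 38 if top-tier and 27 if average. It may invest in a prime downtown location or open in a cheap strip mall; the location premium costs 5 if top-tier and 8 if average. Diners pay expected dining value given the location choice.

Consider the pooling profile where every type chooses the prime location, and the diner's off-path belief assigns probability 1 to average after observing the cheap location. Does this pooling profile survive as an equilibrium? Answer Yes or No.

Yes

On path, the diner holds the prior and pays 9/11·38 + 2/11·27 = 36. Off path (the cheap location), believing average, it pays 27.
top-tier: the prime location nets 36 − 5 = 31; the cheap location nets 27. top-tier stays.
average: the prime location nets 36 − 8 = 28; the cheap location nets 27. average stays.
No type deviates, so pooling is sustained.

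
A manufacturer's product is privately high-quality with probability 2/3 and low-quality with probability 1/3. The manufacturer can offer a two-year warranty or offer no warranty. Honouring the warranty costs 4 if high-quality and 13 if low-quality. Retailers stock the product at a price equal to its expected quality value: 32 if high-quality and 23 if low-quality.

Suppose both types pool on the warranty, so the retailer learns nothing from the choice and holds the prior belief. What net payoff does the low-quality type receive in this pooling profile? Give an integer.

Pooled price = 2/3·32 + 1/3·23 = 29.
low-quality pays cost 13 for the warranty, so net payoff = 29 − 13 = 16.

16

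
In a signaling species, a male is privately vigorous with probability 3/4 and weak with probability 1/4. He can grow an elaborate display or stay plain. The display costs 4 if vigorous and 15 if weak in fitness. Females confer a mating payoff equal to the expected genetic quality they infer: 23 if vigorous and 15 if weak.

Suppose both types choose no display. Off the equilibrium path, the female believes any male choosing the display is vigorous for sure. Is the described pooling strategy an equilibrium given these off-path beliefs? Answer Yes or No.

On path, the female holds the prior and pays 3/4·23 + 1/4·15 = 21. Off path (the display), believing vigorous, it pays 23.
vigorous: no display nets 21; the display nets 23 − 4 = 19. vigorous stays.
weak: no display nets 21; the display nets 23 − 15 = 8. weak stays.
No type deviates, so pooling is sustained.

Yes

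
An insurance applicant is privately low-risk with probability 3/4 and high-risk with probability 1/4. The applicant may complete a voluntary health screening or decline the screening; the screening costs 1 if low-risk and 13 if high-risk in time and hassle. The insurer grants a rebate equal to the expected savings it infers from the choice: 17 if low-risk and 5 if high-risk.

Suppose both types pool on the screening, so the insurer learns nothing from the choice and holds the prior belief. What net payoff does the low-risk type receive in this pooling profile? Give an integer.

Pooled rebate = 3/4·17 + 1/4·5 = 14.
low-risk pays cost 1 for the screening, so net payoff = 14 − 1 = 13.

13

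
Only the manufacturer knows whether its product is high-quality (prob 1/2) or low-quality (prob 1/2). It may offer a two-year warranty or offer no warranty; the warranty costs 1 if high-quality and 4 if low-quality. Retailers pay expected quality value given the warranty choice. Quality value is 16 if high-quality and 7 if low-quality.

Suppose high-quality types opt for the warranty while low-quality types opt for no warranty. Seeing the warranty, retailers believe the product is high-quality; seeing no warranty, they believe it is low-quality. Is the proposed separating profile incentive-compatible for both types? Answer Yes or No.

Under these beliefs, the warranty earns price 16 and no warranty earns price 7.
high-quality: the warranty nets 16 − 1 = 15; no warranty nets 7. high-quality prefers the warranty.
low-quality: the warranty nets 16 − 4 = 12; no warranty nets 7. low-quality would deviate to the warranty.
low-quality has a profitable deviation, so the profile is not an equilibrium.

No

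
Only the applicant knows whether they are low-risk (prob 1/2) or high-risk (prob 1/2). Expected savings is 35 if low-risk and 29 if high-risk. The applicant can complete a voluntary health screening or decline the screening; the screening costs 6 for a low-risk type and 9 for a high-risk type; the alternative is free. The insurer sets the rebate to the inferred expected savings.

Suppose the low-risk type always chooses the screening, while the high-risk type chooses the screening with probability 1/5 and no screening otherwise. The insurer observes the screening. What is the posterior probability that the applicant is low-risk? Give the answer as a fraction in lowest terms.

5/6

P(the screening) = (1/2)·1 + (1/2)·(1/5) = 3/5.
By Bayes' rule, P(low-risk | the screening) = (1/2) / (3/5) = 5/6.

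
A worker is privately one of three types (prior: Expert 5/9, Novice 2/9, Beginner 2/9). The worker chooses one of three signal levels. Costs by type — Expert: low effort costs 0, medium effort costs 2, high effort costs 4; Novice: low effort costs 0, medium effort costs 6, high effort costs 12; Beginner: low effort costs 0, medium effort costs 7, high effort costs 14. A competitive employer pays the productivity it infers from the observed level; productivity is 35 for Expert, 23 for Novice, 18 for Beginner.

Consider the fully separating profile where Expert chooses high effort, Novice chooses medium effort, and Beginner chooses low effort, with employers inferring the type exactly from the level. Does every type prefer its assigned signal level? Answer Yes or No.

No

Separating wages: high effort → 35, medium effort → 23, low effort → 18.
Expert (assigned high effort): low effort: 18 − 0 = 18; medium effort: 23 − 2 = 21; high effort: 35 − 4 = 31. Expert stays.
Novice (assigned medium effort): low effort: 18 − 0 = 18; medium effort: 23 − 6 = 17; high effort: 35 − 12 = 23. Novice prefers high effort.
Beginner (assigned low effort): low effort: 18 − 0 = 18; medium effort: 23 − 7 = 16; high effort: 35 − 14 = 21. Beginner prefers high effort.
At least one type deviates; the separating profile fails.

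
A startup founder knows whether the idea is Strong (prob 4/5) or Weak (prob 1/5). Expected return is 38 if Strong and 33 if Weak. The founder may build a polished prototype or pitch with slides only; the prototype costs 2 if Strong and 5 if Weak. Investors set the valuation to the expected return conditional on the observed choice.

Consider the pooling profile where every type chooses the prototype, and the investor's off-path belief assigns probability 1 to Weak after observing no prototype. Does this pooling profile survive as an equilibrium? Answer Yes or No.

On path, the investor holds the prior and pays 4/5·38 + 1/5·33 = 37. Off path (no prototype), believing Weak, it pays 33.
Strong: the prototype nets 37 − 2 = 35; no prototype nets 33. Strong stays.
Weak: the prototype nets 37 − 5 = 32; no prototype nets 33. Weak would deviate.
A type deviates, so pooling fails.

No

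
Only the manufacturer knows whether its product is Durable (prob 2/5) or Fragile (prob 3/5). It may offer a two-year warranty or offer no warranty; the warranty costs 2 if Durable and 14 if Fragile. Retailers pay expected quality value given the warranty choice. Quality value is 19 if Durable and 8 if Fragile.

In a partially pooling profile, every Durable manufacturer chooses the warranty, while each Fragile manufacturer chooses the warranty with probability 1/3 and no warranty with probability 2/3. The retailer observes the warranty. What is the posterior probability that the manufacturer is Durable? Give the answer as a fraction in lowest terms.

P(the warranty) = (2/5)·1 + (3/5)·(1/3) = 3/5.
By Bayes' rule, P(Durable | the warranty) = (2/5) / (3/5) = 2/3.

2/3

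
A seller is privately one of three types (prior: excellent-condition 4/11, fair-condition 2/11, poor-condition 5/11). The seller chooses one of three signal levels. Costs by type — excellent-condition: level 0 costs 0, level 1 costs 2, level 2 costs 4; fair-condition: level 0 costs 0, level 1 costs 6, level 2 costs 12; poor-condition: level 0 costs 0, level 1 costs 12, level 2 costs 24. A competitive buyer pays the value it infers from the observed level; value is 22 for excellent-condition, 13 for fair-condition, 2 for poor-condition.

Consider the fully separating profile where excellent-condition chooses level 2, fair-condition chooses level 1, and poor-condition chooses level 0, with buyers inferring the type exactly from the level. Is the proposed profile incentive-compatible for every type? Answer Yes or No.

Separating prices: level 2 → 22, level 1 → 13, level 0 → 2.
excellent-condition (assigned level 2): level 0: 2 − 0 = 2; level 1: 13 − 2 = 11; level 2: 22 − 4 = 18. excellent-condition stays.
fair-condition (assigned level 1): level 0: 2 − 0 = 2; level 1: 13 − 6 = 7; level 2: 22 − 12 = 10. fair-condition prefers level 2.
poor-condition (assigned level 0): level 0: 2 − 0 = 2; level 1: 13 − 12 = 1; level 2: 22 − 24 = -2. poor-condition stays.
At least one type deviates; the separating profile fails.

No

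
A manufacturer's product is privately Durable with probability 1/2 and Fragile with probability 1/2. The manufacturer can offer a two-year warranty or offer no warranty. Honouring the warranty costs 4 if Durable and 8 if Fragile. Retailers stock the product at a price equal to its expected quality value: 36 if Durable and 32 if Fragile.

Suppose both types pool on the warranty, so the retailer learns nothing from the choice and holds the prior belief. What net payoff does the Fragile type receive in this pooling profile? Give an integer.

26

Pooled price = 1/2·36 + 1/2·32 = 34.
Fragile pays cost 8 for the warranty, so net payoff = 34 − 8 = 26.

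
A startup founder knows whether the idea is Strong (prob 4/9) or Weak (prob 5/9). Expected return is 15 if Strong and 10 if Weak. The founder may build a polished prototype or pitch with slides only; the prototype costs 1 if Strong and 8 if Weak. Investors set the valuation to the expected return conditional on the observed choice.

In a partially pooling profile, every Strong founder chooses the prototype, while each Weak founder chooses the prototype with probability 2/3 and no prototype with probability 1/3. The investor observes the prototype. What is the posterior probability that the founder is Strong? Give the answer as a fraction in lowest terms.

6/11

P(the prototype) = (4/9)·1 + (5/9)·(2/3) = 22/27.
By Bayes' rule, P(Strong | the prototype) = (4/9) / (22/27) = 6/11.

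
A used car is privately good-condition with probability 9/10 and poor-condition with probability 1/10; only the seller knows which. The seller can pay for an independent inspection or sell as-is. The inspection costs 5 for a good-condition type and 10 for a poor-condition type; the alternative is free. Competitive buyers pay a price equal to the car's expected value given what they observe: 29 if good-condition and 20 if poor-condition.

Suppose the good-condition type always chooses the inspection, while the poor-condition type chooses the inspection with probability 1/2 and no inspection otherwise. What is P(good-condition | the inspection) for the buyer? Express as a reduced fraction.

P(the inspection) = (9/10)·1 + (1/10)·(1/2) = 19/20.
By Bayes' rule, P(good-condition | the inspection) = (9/10) / (19/20) = 18/19.

18/19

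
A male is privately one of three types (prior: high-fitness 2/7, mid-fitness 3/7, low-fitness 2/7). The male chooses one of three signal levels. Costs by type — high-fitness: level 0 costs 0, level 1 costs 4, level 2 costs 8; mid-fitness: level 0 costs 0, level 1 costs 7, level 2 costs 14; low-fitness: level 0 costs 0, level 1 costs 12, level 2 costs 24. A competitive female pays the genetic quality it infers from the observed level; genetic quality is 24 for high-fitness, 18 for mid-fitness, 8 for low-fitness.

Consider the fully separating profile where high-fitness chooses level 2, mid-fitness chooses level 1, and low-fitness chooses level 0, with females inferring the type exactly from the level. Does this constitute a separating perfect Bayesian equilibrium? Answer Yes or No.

Separating mating payoffs: level 2 → 24, level 1 → 18, level 0 → 8.
high-fitness (assigned level 2): level 0: 8 − 0 = 8; level 1: 18 − 4 = 14; level 2: 24 − 8 = 16. high-fitness stays.
mid-fitness (assigned level 1): level 0: 8 − 0 = 8; level 1: 18 − 7 = 11; level 2: 24 − 14 = 10. mid-fitness stays.
low-fitness (assigned level 0): level 0: 8 − 0 = 8; level 1: 18 − 12 = 6; level 2: 24 − 24 = 0. low-fitness stays.
Every type prefers its assigned level; separation holds.

Yes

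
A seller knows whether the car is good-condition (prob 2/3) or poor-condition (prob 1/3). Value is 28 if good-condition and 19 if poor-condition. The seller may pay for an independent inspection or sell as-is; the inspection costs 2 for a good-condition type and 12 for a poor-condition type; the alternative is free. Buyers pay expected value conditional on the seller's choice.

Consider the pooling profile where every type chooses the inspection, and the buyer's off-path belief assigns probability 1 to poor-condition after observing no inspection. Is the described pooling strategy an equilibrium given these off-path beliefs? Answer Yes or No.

On path, the buyer holds the prior and pays 2/3·28 + 1/3·19 = 25. Off path (no inspection), believing poor-condition, it pays 19.
good-condition: the inspection nets 25 − 2 = 23; no inspection nets 19. good-condition stays.
poor-condition: the inspection nets 25 − 12 = 13; no inspection nets 19. poor-condition would deviate.
A type deviates, so pooling fails.

No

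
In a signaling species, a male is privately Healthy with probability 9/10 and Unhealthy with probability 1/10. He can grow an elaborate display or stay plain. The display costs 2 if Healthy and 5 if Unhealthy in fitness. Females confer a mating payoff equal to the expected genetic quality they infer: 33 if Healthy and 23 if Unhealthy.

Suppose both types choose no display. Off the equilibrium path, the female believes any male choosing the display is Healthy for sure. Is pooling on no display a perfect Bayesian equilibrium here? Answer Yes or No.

On path, the female holds the prior and pays 9/10·33 + 1/10·23 = 32. Off path (the display), believing Healthy, it pays 33.
Healthy: no display nets 32; the display nets 33 − 2 = 31. Healthy stays.
Unhealthy: no display nets 32; the display nets 33 − 5 = 28. Unhealthy stays.
No type deviates, so pooling is sustained.

Yes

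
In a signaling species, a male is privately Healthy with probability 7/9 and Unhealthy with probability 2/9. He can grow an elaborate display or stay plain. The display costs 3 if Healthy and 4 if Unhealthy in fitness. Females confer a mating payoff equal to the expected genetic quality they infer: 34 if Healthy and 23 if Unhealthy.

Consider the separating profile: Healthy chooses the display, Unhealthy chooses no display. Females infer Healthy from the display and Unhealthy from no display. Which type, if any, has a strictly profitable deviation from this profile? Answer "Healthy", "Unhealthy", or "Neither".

The display pays 34; no display pays 23.
Healthy: assigned the display, nets 34 − 3 = 31; deviating to no display nets 23.
Unhealthy: assigned no display, nets 23; deviating to the display nets 34 − 4 = 30.
The Unhealthy type gains 7 by deviating.

Unhealthy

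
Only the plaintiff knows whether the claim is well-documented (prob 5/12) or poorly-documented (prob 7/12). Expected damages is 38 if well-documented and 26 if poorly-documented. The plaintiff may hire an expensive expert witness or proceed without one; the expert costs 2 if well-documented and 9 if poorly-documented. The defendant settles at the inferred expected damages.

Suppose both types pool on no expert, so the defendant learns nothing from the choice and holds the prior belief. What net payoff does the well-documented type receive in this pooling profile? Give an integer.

Pooled settlement = 5/12·38 + 7/12·26 = 31.
well-documented pays no cost for no expert, so net payoff = 31.

31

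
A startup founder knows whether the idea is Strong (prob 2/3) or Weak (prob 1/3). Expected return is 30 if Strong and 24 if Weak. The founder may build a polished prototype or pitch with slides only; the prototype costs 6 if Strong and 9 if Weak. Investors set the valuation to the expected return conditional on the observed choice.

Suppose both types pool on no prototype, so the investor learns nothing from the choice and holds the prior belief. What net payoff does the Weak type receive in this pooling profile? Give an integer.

Pooled valuation = 2/3·30 + 1/3·24 = 28.
Weak pays no cost for no prototype, so net payoff = 28.

28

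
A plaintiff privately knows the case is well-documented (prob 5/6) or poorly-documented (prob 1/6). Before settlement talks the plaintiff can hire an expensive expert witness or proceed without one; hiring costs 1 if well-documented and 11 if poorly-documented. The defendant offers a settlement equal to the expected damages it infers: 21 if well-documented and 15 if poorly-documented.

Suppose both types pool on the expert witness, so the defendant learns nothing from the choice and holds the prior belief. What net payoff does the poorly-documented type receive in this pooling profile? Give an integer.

Pooled settlement = 5/6·21 + 1/6·15 = 20.
poorly-documented pays cost 11 for the expert witness, so net payoff = 20 − 11 = 9.

9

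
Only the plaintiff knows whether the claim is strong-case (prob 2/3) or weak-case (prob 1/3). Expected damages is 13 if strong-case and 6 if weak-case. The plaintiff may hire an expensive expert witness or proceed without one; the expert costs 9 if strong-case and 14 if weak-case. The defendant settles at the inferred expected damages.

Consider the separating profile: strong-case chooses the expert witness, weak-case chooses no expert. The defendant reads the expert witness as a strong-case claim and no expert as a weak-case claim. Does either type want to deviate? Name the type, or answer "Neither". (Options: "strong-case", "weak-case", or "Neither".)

The expert witness pays 13; no expert pays 6.
strong-case: assigned the expert witness, nets 13 − 9 = 4; deviating to no expert nets 6.
weak-case: assigned no expert, nets 6; deviating to the expert witness nets 13 − 14 = -1.
The strong-case type gains 2 by deviating.

strong-case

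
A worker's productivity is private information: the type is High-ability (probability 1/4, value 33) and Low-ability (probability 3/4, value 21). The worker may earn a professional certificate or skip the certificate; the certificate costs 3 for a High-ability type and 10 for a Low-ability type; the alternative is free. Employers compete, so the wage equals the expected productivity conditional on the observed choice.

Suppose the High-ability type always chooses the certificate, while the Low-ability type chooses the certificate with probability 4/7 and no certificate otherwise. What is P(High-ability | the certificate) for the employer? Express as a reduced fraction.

P(the certificate) = (1/4)·1 + (3/4)·(4/7) = 19/28.
By Bayes' rule, P(High-ability | the certificate) = (1/4) / (19/28) = 7/19.

7/19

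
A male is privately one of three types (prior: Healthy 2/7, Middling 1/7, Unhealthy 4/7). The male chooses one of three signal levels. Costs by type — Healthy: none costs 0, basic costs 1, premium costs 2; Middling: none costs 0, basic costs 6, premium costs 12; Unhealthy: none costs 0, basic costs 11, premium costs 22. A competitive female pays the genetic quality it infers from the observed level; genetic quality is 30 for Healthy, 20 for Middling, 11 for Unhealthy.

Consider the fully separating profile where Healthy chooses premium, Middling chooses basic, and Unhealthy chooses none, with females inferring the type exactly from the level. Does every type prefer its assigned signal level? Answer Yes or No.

Separating mating payoffs: premium → 30, basic → 20, none → 11.
Healthy (assigned premium): none: 11 − 0 = 11; basic: 20 − 1 = 19; premium: 30 − 2 = 28. Healthy stays.
Middling (assigned basic): none: 11 − 0 = 11; basic: 20 − 6 = 14; premium: 30 − 12 = 18. Middling prefers premium.
Unhealthy (assigned none): none: 11 − 0 = 11; basic: 20 − 11 = 9; premium: 30 − 22 = 8. Unhealthy stays.
At least one type deviates; the separating profile fails.

No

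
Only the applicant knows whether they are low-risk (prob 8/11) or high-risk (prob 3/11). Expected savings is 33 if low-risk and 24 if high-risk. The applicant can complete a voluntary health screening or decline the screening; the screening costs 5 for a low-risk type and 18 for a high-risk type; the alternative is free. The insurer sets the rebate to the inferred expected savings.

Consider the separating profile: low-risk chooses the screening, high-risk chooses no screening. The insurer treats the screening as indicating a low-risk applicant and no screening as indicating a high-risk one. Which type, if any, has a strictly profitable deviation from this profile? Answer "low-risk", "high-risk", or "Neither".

Neither

The screening pays 33; no screening pays 24.
low-risk: assigned the screening, nets 33 − 5 = 28; deviating to no screening nets 24.
high-risk: assigned no screening, nets 24; deviating to the screening nets 33 − 18 = 15.
Both types strictly prefer their assigned action; no profitable deviation.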